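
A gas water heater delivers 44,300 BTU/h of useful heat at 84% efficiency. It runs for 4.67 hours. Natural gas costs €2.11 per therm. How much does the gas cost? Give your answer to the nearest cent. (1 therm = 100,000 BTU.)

Heat delivered = 44,300 BTU/h × 4.67 h = 206,881 BTU
Gas input = 206,881 / 0.84 = 246,287 BTU
= 246,287 / 100,000 = 2.463 therm
Cost = 2.463 × €2.11/therm = €5.20

€5.20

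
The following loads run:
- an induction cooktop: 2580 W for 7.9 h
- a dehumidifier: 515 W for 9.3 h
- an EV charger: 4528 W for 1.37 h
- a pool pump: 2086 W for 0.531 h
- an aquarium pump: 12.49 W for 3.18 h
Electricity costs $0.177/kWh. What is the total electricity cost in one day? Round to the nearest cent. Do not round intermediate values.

$5.76

induction cooktop: 2580 W × 7.9 h = 20,382 Wh = 20.38 kWh
dehumidifier: 515 W × 9.3 h = 4,790 Wh = 4.79 kWh
EV charger: 4528 W × 1.37 h = 6,203 Wh = 6.203 kWh
pool pump: 2086 W × 0.531 h = 1,108 Wh = 1.108 kWh
aquarium pump: 12.49 W × 3.18 h = 40 Wh = 0.03972 kWh
Total energy = 20.38 + 4.79 + 6.203 + 1.108 + 0.03972 = 32.52 kWh
Cost = 32.52 kWh × $0.177 = $5.76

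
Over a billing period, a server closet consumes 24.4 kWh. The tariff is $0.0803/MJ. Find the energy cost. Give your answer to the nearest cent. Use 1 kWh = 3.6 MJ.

$7.05

24.4 kWh × (3.6 MJ/kWh) = 87.84 MJ
Cost = 87.84 MJ × $0.0803/MJ = $7.05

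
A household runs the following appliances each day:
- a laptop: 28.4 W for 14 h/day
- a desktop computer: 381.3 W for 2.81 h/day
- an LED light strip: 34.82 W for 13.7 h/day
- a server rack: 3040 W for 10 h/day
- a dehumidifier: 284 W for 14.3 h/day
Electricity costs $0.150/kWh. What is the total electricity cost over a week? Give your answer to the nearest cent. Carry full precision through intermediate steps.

$38.23

laptop: 28.4 W × 14 h × 7 d = 2,783 Wh = 2.783 kWh
desktop computer: 381.3 W × 2.81 h × 7 d = 7,500 Wh = 7.5 kWh
LED light strip: 34.82 W × 13.7 h × 7 d = 3,339 Wh = 3.339 kWh
server rack: 3040 W × 10 h × 7 d = 212,800 Wh = 212.8 kWh
dehumidifier: 284 W × 14.3 h × 7 d = 28,428 Wh = 28.43 kWh
Total energy = 2.783 + 7.5 + 3.339 + 212.8 + 28.43 = 254.9 kWh
Cost = 254.9 kWh × $0.150 = $38.23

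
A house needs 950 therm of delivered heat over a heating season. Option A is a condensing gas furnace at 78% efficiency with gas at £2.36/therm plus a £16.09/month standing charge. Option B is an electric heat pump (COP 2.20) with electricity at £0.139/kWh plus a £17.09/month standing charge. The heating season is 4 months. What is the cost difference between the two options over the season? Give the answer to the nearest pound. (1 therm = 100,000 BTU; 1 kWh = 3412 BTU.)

£1111

Heat load = 950 therm × 100,000 = 95,000,000 BTU
Gas: input = 95,000,000 / 0.78 = 121,794,872 BTU = 1,218 therm → 1,218 × £2.36 = £2,874.36; + 4 × £16.09 standing = £2,938.72
Heat pump: 95,000,000 BTU / 3412 = 27,840 kWh heat; / 2.20 = 12,660 kWh in → × £0.139 = £1,759.17; + 4 × £17.09 standing = £1,827.53
Difference = |£2,938.72 − £1,827.53| = £1,111.19 ≈ £1111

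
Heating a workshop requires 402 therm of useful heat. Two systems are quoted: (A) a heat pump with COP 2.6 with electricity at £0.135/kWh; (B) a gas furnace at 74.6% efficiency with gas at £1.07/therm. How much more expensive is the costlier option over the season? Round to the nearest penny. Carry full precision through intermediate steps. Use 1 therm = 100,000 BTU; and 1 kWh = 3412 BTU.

Heat load = 402 therm × 100,000 = 40,200,000 BTU
Gas: input = 40,200,000 / 0.746 = 53,887,399 BTU = 538.9 therm → 538.9 × £1.07 = £576.60
Heat pump: 40,200,000 BTU / 3412 = 11,780 kWh heat; / 2.6 = 4,532 kWh in → × £0.135 = £611.75
Difference = |£576.60 − £611.75| = £35.16

£35.16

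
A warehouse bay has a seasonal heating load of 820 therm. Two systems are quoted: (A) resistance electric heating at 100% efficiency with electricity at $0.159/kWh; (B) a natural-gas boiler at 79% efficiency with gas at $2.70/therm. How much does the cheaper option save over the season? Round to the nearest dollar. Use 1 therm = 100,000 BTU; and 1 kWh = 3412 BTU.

$1019

Heat load = 820 therm × 100,000 = 82,000,000 BTU
Gas: input = 82,000,000 / 0.790 = 103,797,468 BTU = 1,038 therm → 1,038 × $2.70 = $2,802.53
Electric: 82,000,000 BTU / 3412 = 24,030 kWh → × $0.159 = $3,821.22
Difference = |$2,802.53 − $3,821.22| = $1,018.69 ≈ $1019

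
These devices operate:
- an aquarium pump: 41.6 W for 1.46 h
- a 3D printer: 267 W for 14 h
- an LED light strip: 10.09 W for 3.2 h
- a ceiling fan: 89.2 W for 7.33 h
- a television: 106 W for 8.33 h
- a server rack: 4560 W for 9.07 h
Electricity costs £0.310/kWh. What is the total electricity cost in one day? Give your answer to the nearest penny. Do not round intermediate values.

£14.49

aquarium pump: 41.6 W × 1.46 h = 61 Wh = 0.06074 kWh
3D printer: 267 W × 14 h = 3,738 Wh = 3.738 kWh
LED light strip: 10.09 W × 3.2 h = 32 Wh = 0.03229 kWh
ceiling fan: 89.2 W × 7.33 h = 654 Wh = 0.6538 kWh
television: 106 W × 8.33 h = 883 Wh = 0.883 kWh
server rack: 4560 W × 9.07 h = 41,359 Wh = 41.36 kWh
Total energy = 0.06074 + 3.738 + 0.03229 + 0.6538 + 0.883 + 41.36 = 46.73 kWh
Cost = 46.73 kWh × £0.310 = £14.49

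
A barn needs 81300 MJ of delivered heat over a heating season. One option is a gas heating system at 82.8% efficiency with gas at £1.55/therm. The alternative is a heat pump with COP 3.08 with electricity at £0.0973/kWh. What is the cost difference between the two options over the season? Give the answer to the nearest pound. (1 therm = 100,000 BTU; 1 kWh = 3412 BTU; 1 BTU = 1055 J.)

£729

Heat load = 81300 MJ = 81,300,000,000 J / 1055 = 77,061,611 BTU
Gas: input = 77,061,611 / 0.828 = 93,069,579 BTU = 930.7 therm → 930.7 × £1.55 = £1,442.58
Heat pump: 77,061,611 BTU / 3412 = 22,590 kWh heat; / 3.08 = 7,333 kWh in → × £0.0973 = £713.50
Difference = |£1,442.58 − £713.50| = £729.08 ≈ £729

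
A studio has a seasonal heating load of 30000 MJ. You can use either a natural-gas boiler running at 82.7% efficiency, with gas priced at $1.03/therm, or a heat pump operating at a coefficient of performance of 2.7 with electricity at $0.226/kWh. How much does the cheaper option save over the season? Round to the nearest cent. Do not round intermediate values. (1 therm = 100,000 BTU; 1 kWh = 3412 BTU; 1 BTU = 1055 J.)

$343.44

Heat load = 30000 MJ = 30,000,000,000 J / 1055 = 28,436,019 BTU
Gas: input = 28,436,019 / 0.827 = 34,384,545 BTU = 343.8 therm → 343.8 × $1.03 = $354.16
Heat pump: 28,436,019 BTU / 3412 = 8,334 kWh heat; / 2.7 = 3,087 kWh in → × $0.226 = $697.60
Difference = |$354.16 − $697.60| = $343.44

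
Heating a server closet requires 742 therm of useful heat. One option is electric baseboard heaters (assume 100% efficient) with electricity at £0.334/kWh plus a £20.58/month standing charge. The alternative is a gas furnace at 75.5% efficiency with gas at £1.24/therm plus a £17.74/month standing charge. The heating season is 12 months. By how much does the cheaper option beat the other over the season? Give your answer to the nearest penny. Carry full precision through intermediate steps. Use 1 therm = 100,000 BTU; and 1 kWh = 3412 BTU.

Heat load = 742 therm × 100,000 = 74,200,000 BTU
Gas: input = 74,200,000 / 0.755 = 98,278,146 BTU = 982.8 therm → 982.8 × £1.24 = £1,218.65; + 12 × £17.74 standing = £1,431.53
Electric: 74,200,000 BTU / 3412 = 21,750 kWh → × £0.334 = £7,263.42; + 12 × £20.58 standing = £7,510.38
Difference = |£1,431.53 − £7,510.38| = £6,078.85

£6078.85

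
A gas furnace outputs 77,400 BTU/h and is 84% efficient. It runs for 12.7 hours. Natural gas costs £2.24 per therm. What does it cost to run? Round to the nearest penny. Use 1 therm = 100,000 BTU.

Heat delivered = 77,400 BTU/h × 12.7 h = 982,980 BTU
Gas input = 982,980 / 0.84 = 1,170,214 BTU
= 1,170,214 / 100,000 = 11.7 therm
Cost = 11.7 × £2.24/therm = £26.21

£26.21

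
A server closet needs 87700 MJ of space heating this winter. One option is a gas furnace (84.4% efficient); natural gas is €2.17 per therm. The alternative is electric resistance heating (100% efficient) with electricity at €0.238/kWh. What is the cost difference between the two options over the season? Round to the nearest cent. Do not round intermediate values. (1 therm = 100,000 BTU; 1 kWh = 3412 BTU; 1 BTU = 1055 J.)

Heat load = 87700 MJ = 87,700,000,000 J / 1055 = 83,127,962 BTU
Gas: input = 83,127,962 / 0.844 = 98,492,846 BTU = 984.9 therm → 984.9 × €2.17 = €2,137.29
Electric: 83,127,962 BTU / 3412 = 24,360 kWh → × €0.238 = €5,798.49
Difference = |€2,137.29 − €5,798.49| = €3,661.20

€3661.20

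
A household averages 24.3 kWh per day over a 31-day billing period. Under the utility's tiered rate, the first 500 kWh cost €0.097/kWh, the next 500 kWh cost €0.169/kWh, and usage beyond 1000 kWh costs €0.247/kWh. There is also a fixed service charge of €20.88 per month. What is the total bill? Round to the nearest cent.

€112.19

Usage = 24.3 kWh/day × 31 days = 753.3 kWh
First 500 kWh × €0.097 = €48.50
Next 253.3 kWh × €0.169 = €42.81
Remaining tier: 0 kWh (not reached)
Energy charge = €91.31; + service €20.88 = €112.19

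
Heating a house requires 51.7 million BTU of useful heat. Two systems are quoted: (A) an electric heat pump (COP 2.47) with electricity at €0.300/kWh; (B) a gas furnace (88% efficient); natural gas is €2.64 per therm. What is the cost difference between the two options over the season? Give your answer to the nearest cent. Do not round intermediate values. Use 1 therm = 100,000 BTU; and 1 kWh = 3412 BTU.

€289.37

Heat load = 51.7 × 10⁶ BTU = 51,700,000 BTU
Gas: input = 51,700,000 / 0.88 = 58,750,000 BTU = 587.5 therm → 587.5 × €2.64 = €1,551.00
Heat pump: 51,700,000 BTU / 3412 = 15,150 kWh heat; / 2.47 = 6,135 kWh in → × €0.300 = €1,840.37
Difference = |€1,551.00 − €1,840.37| = €289.37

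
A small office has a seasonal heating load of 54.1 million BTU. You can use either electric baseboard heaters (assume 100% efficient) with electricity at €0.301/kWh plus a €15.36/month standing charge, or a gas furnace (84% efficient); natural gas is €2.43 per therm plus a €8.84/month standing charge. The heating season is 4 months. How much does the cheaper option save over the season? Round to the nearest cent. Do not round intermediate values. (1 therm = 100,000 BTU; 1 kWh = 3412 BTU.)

Heat load = 54.1 × 10⁶ BTU = 54,100,000 BTU
Gas: input = 54,100,000 / 0.84 = 64,404,762 BTU = 644 therm → 644 × €2.43 = €1,565.04; + 4 × €8.84 standing = €1,600.40
Electric: 54,100,000 BTU / 3412 = 15,860 kWh → × €0.301 = €4,772.60; + 4 × €15.36 standing = €4,834.04
Difference = |€1,600.40 − €4,834.04| = €3,233.64

€3233.64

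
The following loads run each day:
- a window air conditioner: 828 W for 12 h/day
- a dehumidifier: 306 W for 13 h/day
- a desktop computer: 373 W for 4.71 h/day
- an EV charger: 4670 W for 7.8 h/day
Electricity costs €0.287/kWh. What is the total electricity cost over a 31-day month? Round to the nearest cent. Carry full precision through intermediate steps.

window air conditioner: 828 W × 12 h × 31 d = 308,016 Wh = 308 kWh
dehumidifier: 306 W × 13 h × 31 d = 123,318 Wh = 123.3 kWh
desktop computer: 373 W × 4.71 h × 31 d = 54,462 Wh = 54.46 kWh
EV charger: 4670 W × 7.8 h × 31 d = 1,129,206 Wh = 1,129 kWh
Total energy = 308 + 123.3 + 54.46 + 1,129 = 1,615 kWh
Cost = 1,615 kWh × €0.287 = €463.51

€463.51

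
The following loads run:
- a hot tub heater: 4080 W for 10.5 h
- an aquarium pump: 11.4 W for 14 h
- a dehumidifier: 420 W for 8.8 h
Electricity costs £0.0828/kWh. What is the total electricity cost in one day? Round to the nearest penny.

£3.87

hot tub heater: 4080 W × 10.5 h = 42,840 Wh = 42.84 kWh
aquarium pump: 11.4 W × 14 h = 160 Wh = 0.1596 kWh
dehumidifier: 420 W × 8.8 h = 3,696 Wh = 3.696 kWh
Total energy = 42.84 + 0.1596 + 3.696 = 46.7 kWh
Cost = 46.7 kWh × £0.0828 = £3.87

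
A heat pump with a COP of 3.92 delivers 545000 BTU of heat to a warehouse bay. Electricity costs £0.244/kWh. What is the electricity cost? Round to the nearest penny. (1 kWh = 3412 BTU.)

£9.94

Heat delivered = 545,000 BTU / 3412 = 159.7 kWh
Electrical input = 159.7 kWh / 3.92 = 40.75 kWh
Cost = 40.75 × £0.244/kWh = £9.94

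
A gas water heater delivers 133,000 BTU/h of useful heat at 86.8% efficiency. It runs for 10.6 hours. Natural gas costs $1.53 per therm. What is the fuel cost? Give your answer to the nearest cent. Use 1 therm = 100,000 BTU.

$24.85

Heat delivered = 133,000 BTU/h × 10.6 h = 1,409,800 BTU
Gas input = 1,409,800 / 0.868 = 1,624,194 BTU
= 1,624,194 / 100,000 = 16.24 therm
Cost = 16.24 × $1.53/therm = $24.85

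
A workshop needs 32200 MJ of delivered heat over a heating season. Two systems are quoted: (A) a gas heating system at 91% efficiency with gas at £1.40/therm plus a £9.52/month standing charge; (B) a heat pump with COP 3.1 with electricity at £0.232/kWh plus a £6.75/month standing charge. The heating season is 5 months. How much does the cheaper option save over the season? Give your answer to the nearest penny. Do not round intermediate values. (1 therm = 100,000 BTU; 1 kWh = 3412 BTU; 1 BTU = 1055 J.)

Heat load = 32200 MJ = 32,200,000,000 J / 1055 = 30,521,327 BTU
Gas: input = 30,521,327 / 0.91 = 33,539,920 BTU = 335.4 therm → 335.4 × £1.40 = £469.56; + 5 × £9.52 standing = £517.16
Heat pump: 30,521,327 BTU / 3412 = 8,945 kWh heat; / 3.1 = 2,886 kWh in → × £0.232 = £669.45; + 5 × £6.75 standing = £703.20
Difference = |£517.16 − £703.20| = £186.05

£186.05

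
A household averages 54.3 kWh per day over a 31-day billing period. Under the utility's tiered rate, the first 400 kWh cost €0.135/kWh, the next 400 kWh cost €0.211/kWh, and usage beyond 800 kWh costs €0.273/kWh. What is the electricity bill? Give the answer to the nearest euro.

Usage = 54.3 kWh/day × 31 days = 1683.3 kWh
First 400 kWh × €0.135 = €54.00
Next 400 kWh × €0.211 = €84.40
Remaining 883.3 kWh × €0.273 = €241.14
Total = €379.54 ≈ €380

€380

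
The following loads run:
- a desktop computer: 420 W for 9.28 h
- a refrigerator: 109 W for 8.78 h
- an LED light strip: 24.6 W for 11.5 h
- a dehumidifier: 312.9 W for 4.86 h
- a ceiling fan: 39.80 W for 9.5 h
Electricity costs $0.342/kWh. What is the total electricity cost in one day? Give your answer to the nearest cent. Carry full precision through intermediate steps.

$2.41

desktop computer: 420 W × 9.28 h = 3,898 Wh = 3.898 kWh
refrigerator: 109 W × 8.78 h = 957 Wh = 0.957 kWh
LED light strip: 24.6 W × 11.5 h = 283 Wh = 0.2829 kWh
dehumidifier: 312.9 W × 4.86 h = 1,521 Wh = 1.521 kWh
ceiling fan: 39.80 W × 9.5 h = 378 Wh = 0.3781 kWh
Total energy = 3.898 + 0.957 + 0.2829 + 1.521 + 0.3781 = 7.036 kWh
Cost = 7.036 kWh × $0.342 = $2.41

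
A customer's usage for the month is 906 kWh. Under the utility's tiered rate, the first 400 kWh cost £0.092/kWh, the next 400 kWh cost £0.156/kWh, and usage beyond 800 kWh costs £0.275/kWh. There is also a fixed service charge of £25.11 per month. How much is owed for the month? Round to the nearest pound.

First 400 kWh × £0.092 = £36.80
Next 400 kWh × £0.156 = £62.40
Remaining 106 kWh × £0.275 = £29.15
Energy charge = £128.35; + service £25.11 = £153.46 ≈ £153

£153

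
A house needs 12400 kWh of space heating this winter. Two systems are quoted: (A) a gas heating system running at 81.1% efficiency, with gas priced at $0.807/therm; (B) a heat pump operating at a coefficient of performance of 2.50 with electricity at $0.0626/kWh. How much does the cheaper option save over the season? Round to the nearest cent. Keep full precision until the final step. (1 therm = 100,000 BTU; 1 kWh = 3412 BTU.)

$110.51

Heat load = 12400 kWh × 3412 = 42,308,800 BTU
Gas: input = 42,308,800 / 0.811 = 52,168,681 BTU = 521.7 therm → 521.7 × $0.807 = $421.00
Heat pump: 42,308,800 BTU / 3412 = 12,400 kWh heat; / 2.50 = 4,960 kWh in → × $0.0626 = $310.50
Difference = |$421.00 − $310.50| = $110.51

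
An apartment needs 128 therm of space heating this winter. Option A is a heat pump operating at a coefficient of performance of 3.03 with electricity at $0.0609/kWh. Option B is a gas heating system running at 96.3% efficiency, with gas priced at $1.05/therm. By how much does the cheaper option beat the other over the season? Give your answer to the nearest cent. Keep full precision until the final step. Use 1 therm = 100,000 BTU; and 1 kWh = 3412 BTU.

$64.16

Heat load = 128 therm × 100,000 = 12,800,000 BTU
Gas: input = 12,800,000 / 0.963 = 13,291,796 BTU = 132.9 therm → 132.9 × $1.05 = $139.56
Heat pump: 12,800,000 BTU / 3412 = 3,751 kWh heat; / 3.03 = 1,238 kWh in → × $0.0609 = $75.40
Difference = |$139.56 − $75.40| = $64.16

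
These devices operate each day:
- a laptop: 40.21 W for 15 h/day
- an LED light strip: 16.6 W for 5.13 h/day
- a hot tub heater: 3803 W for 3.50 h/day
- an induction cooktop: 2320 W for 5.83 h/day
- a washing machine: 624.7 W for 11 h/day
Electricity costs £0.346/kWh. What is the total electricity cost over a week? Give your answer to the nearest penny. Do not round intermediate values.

£83.31

laptop: 40.21 W × 15 h × 7 d = 4,222 Wh = 4.222 kWh
LED light strip: 16.6 W × 5.13 h × 7 d = 596 Wh = 0.5961 kWh
hot tub heater: 3803 W × 3.50 h × 7 d = 93,174 Wh = 93.17 kWh
induction cooktop: 2320 W × 5.83 h × 7 d = 94,679 Wh = 94.68 kWh
washing machine: 624.7 W × 11 h × 7 d = 48,102 Wh = 48.1 kWh
Total energy = 4.222 + 0.5961 + 93.17 + 94.68 + 48.1 = 240.8 kWh
Cost = 240.8 kWh × £0.346 = £83.31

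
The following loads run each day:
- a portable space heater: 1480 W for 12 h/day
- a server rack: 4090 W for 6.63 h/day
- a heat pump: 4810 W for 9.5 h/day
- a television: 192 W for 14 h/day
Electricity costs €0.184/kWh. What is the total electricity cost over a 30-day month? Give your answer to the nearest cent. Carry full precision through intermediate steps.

€514.79

portable space heater: 1480 W × 12 h × 30 d = 532,800 Wh = 532.8 kWh
server rack: 4090 W × 6.63 h × 30 d = 813,501 Wh = 813.5 kWh
heat pump: 4810 W × 9.5 h × 30 d = 1,370,850 Wh = 1,371 kWh
television: 192 W × 14 h × 30 d = 80,640 Wh = 80.64 kWh
Total energy = 532.8 + 813.5 + 1,371 + 80.64 = 2,798 kWh
Cost = 2,798 kWh × €0.184 = €514.79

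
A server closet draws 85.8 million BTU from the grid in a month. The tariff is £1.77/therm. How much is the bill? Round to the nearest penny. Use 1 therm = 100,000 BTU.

£1518.66

85.8 million BTU × (10 therm/million BTU) = 858 therm
Cost = 858 therm × £1.77/therm = £1,518.66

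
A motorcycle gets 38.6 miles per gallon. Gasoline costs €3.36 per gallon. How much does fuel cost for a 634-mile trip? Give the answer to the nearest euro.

€55

Fuel = 634 mi / 38.6 mpg = 16.42 gal
Cost = 16.42 gal × €3.36/gal = €55.19 ≈ €55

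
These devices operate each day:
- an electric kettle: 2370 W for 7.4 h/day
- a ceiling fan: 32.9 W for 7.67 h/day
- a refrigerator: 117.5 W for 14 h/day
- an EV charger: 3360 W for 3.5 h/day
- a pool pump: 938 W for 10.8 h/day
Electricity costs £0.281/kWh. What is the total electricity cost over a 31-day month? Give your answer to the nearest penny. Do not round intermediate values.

£359.99

electric kettle: 2370 W × 7.4 h × 31 d = 543,678 Wh = 543.7 kWh
ceiling fan: 32.9 W × 7.67 h × 31 d = 7,823 Wh = 7.823 kWh
refrigerator: 117.5 W × 14 h × 31 d = 50,995 Wh = 50.99 kWh
EV charger: 3360 W × 3.5 h × 31 d = 364,560 Wh = 364.6 kWh
pool pump: 938 W × 10.8 h × 31 d = 314,042 Wh = 314 kWh
Total energy = 543.7 + 7.823 + 50.99 + 364.6 + 314 = 1,281 kWh
Cost = 1,281 kWh × £0.281 = £359.99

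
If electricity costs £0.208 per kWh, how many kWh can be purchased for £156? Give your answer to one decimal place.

750.0 kWh

£156 / £0.208 per kWh = 750 kWh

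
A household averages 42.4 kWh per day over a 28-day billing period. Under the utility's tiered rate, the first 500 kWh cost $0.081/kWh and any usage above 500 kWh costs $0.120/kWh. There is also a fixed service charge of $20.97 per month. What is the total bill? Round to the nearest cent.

Usage = 42.4 kWh/day × 28 days = 1187.2 kWh
First 500 kWh × $0.081 = $40.50
Remaining 687.2 kWh × $0.120 = $82.46
Energy charge = $122.96; + service $20.97 = $143.93

$143.93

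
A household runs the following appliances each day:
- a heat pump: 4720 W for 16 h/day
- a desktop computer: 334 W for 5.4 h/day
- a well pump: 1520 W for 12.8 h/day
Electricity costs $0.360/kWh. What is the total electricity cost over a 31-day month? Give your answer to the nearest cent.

heat pump: 4720 W × 16 h × 31 d = 2,341,120 Wh = 2,341 kWh
desktop computer: 334 W × 5.4 h × 31 d = 55,912 Wh = 55.91 kWh
well pump: 1520 W × 12.8 h × 31 d = 603,136 Wh = 603.1 kWh
Total energy = 2,341 + 55.91 + 603.1 = 3,000 kWh
Cost = 3,000 kWh × $0.360 = $1,080.06

$1080.06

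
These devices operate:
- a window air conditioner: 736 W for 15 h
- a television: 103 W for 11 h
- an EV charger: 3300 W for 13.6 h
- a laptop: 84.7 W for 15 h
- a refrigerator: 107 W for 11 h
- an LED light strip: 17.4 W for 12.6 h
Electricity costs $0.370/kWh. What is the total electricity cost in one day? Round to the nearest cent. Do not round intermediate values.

$22.10

window air conditioner: 736 W × 15 h = 11,040 Wh = 11.04 kWh
television: 103 W × 11 h = 1,133 Wh = 1.133 kWh
EV charger: 3300 W × 13.6 h = 44,880 Wh = 44.88 kWh
laptop: 84.7 W × 15 h = 1,270 Wh = 1.27 kWh
refrigerator: 107 W × 11 h = 1,177 Wh = 1.177 kWh
LED light strip: 17.4 W × 12.6 h = 219 Wh = 0.2192 kWh
Total energy = 11.04 + 1.133 + 44.88 + 1.27 + 1.177 + 0.2192 = 59.72 kWh
Cost = 59.72 kWh × $0.370 = $22.10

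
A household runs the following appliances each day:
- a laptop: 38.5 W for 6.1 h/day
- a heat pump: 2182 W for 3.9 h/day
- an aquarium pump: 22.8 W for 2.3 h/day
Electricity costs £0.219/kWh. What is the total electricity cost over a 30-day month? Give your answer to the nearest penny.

£57.80

laptop: 38.5 W × 6.1 h × 30 d = 7,046 Wh = 7.045 kWh
heat pump: 2182 W × 3.9 h × 30 d = 255,294 Wh = 255.3 kWh
aquarium pump: 22.8 W × 2.3 h × 30 d = 1,573 Wh = 1.573 kWh
Total energy = 7.045 + 255.3 + 1.573 = 263.9 kWh
Cost = 263.9 kWh × £0.219 = £57.80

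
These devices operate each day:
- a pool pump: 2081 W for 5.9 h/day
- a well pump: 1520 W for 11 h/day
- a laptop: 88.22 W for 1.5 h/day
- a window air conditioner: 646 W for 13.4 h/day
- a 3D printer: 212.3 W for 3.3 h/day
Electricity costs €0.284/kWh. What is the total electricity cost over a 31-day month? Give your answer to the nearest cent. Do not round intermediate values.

pool pump: 2081 W × 5.9 h × 31 d = 380,615 Wh = 380.6 kWh
well pump: 1520 W × 11 h × 31 d = 518,320 Wh = 518.3 kWh
laptop: 88.22 W × 1.5 h × 31 d = 4,102 Wh = 4.102 kWh
window air conditioner: 646 W × 13.4 h × 31 d = 268,348 Wh = 268.3 kWh
3D printer: 212.3 W × 3.3 h × 31 d = 21,718 Wh = 21.72 kWh
Total energy = 380.6 + 518.3 + 4.102 + 268.3 + 21.72 = 1,193 kWh
Cost = 1,193 kWh × €0.284 = €338.84

€338.84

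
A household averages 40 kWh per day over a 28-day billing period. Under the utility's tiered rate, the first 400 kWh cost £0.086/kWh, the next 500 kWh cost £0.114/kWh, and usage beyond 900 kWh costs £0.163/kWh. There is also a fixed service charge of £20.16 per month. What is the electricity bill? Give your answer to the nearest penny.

Usage = 40 kWh/day × 28 days = 1120 kWh
First 400 kWh × £0.086 = £34.40
Next 500 kWh × £0.114 = £57.00
Remaining 220 kWh × £0.163 = £35.86
Energy charge = £127.26; + service £20.16 = £147.42

£147.42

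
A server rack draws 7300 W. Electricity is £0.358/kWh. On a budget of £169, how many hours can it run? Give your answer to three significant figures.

64.7 h

Energy budget = £169 / £0.358 per kWh = 472.1 kWh = 472,067 Wh
Runtime = 472,067 Wh / 7300 W = 64.67 h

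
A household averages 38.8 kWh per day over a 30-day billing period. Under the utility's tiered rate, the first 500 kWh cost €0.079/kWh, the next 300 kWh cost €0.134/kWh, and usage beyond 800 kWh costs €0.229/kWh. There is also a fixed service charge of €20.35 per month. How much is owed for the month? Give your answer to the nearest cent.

€183.41

Usage = 38.8 kWh/day × 30 days = 1164 kWh
First 500 kWh × €0.079 = €39.50
Next 300 kWh × €0.134 = €40.20
Remaining 364 kWh × €0.229 = €83.36
Energy charge = €163.06; + service €20.35 = €183.41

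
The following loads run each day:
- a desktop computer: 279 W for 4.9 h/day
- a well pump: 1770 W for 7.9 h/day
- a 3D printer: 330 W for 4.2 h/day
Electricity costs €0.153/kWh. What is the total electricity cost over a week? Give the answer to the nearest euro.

€18

desktop computer: 279 W × 4.9 h × 7 d = 9,570 Wh = 9.57 kWh
well pump: 1770 W × 7.9 h × 7 d = 97,881 Wh = 97.88 kWh
3D printer: 330 W × 4.2 h × 7 d = 9,702 Wh = 9.702 kWh
Total energy = 9.57 + 97.88 + 9.702 = 117.2 kWh
Cost = 117.2 kWh × €0.153 = €17.92 ≈ €18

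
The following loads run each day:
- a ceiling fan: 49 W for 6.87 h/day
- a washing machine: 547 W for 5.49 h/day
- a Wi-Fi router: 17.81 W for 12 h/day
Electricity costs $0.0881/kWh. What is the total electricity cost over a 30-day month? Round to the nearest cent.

$9.39

ceiling fan: 49 W × 6.87 h × 30 d = 10,099 Wh = 10.1 kWh
washing machine: 547 W × 5.49 h × 30 d = 90,091 Wh = 90.09 kWh
Wi-Fi router: 17.81 W × 12 h × 30 d = 6,412 Wh = 6.412 kWh
Total energy = 10.1 + 90.09 + 6.412 = 106.6 kWh
Cost = 106.6 kWh × $0.0881 = $9.39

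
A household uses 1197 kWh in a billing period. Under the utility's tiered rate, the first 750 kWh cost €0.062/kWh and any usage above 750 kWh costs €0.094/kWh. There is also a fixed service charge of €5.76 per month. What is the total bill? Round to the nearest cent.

€94.28

First 750 kWh × €0.062 = €46.50
Remaining 447 kWh × €0.094 = €42.02
Energy charge = €88.52; + service €5.76 = €94.28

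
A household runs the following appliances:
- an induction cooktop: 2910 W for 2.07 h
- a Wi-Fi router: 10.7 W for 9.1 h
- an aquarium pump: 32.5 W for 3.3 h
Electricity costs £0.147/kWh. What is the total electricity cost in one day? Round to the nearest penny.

£0.92

induction cooktop: 2910 W × 2.07 h = 6,024 Wh = 6.024 kWh
Wi-Fi router: 10.7 W × 9.1 h = 97 Wh = 0.09737 kWh
aquarium pump: 32.5 W × 3.3 h = 107 Wh = 0.1072 kWh
Total energy = 6.024 + 0.09737 + 0.1072 = 6.228 kWh
Cost = 6.228 kWh × £0.147 = £0.92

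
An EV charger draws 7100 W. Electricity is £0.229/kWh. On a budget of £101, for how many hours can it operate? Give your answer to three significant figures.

62.1 h

Energy budget = £101 / £0.229 per kWh = 441 kWh = 441,048 Wh
Runtime = 441,048 Wh / 7100 W = 62.12 h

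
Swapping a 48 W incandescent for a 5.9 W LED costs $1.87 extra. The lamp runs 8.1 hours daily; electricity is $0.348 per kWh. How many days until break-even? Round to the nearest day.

Power saved = 48 − 5.9 = 42.1 W
Daily energy saved = 42.1 W × 8.1 h = 341 Wh = 0.34101 kWh
Daily savings = 0.34101 × $0.348 = $0.1187
Payback = $1.87 / $0.1187 per day = 15.76 days

16 days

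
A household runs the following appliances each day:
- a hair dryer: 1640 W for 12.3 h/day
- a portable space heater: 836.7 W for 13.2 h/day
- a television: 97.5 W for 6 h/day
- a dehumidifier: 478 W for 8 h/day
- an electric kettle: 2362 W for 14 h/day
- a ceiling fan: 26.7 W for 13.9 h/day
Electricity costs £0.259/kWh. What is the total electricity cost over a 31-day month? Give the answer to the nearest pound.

hair dryer: 1640 W × 12.3 h × 31 d = 625,332 Wh = 625.3 kWh
portable space heater: 836.7 W × 13.2 h × 31 d = 342,378 Wh = 342.4 kWh
television: 97.5 W × 6 h × 31 d = 18,135 Wh = 18.14 kWh
dehumidifier: 478 W × 8 h × 31 d = 118,544 Wh = 118.5 kWh
electric kettle: 2362 W × 14 h × 31 d = 1,025,108 Wh = 1,025 kWh
ceiling fan: 26.7 W × 13.9 h × 31 d = 11,505 Wh = 11.51 kWh
Total energy = 625.3 + 342.4 + 18.14 + 118.5 + 1,025 + 11.51 = 2,141 kWh
Cost = 2,141 kWh × £0.259 = £554.52 ≈ £555

£555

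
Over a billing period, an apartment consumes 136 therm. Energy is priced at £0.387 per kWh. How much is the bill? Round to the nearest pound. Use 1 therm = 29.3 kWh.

136 therm × (29.3 kWh/therm) = 3,985 kWh
Cost = 3,985 kWh × £0.387/kWh = £1,542.12 ≈ £1542

£1542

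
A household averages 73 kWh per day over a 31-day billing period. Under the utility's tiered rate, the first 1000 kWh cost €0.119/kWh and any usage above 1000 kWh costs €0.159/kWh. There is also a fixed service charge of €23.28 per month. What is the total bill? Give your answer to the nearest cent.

€343.10

Usage = 73 kWh/day × 31 days = 2263 kWh
First 1000 kWh × €0.119 = €119.00
Remaining 1263 kWh × €0.159 = €200.82
Energy charge = €319.82; + service €23.28 = €343.10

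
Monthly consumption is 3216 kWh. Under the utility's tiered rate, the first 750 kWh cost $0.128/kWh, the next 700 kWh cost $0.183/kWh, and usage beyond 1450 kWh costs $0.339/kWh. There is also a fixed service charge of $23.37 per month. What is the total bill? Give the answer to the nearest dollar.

$846

First 750 kWh × $0.128 = $96.00
Next 700 kWh × $0.183 = $128.10
Remaining 1766 kWh × $0.339 = $598.67
Energy charge = $822.77; + service $23.37 = $846.14 ≈ $846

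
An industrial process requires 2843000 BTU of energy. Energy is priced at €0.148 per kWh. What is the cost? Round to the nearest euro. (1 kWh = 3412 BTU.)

€123

2843000 BTU × (0.00029308 kWh/BTU) = 833.2 kWh
Cost = 833.2 kWh × €0.148/kWh = €123.32 ≈ €123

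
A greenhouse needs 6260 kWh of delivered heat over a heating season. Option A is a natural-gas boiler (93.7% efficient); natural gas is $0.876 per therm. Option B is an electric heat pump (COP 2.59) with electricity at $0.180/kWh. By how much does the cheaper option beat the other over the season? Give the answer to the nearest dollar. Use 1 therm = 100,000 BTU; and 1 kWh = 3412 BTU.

Heat load = 6260 kWh × 3412 = 21,359,120 BTU
Gas: input = 21,359,120 / 0.937 = 22,795,219 BTU = 228 therm → 228 × $0.876 = $199.69
Heat pump: 21,359,120 BTU / 3412 = 6,260 kWh heat; / 2.59 = 2,417 kWh in → × $0.180 = $435.06
Difference = |$199.69 − $435.06| = $235.37 ≈ $235

$235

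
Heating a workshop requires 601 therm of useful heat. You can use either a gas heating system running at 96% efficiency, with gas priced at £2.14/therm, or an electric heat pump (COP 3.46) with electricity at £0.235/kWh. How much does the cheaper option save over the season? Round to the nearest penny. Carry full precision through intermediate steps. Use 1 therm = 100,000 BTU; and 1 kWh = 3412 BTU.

Heat load = 601 therm × 100,000 = 60,100,000 BTU
Gas: input = 60,100,000 / 0.96 = 62,604,167 BTU = 626 therm → 626 × £2.14 = £1,339.73
Heat pump: 60,100,000 BTU / 3412 = 17,610 kWh heat; / 3.46 = 5,091 kWh in → × £0.235 = £1,196.35
Difference = |£1,339.73 − £1,196.35| = £143.38

£143.38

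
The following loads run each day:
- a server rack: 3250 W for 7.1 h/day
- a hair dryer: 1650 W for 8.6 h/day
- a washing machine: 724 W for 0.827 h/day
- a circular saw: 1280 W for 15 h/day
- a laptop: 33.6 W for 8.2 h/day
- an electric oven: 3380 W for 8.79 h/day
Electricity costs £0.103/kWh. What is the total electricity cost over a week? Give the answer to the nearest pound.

server rack: 3250 W × 7.1 h × 7 d = 161,525 Wh = 161.5 kWh
hair dryer: 1650 W × 8.6 h × 7 d = 99,330 Wh = 99.33 kWh
washing machine: 724 W × 0.827 h × 7 d = 4,191 Wh = 4.191 kWh
circular saw: 1280 W × 15 h × 7 d = 134,400 Wh = 134.4 kWh
laptop: 33.6 W × 8.2 h × 7 d = 1,929 Wh = 1.929 kWh
electric oven: 3380 W × 8.79 h × 7 d = 207,971 Wh = 208 kWh
Total energy = 161.5 + 99.33 + 4.191 + 134.4 + 1.929 + 208 = 609.3 kWh
Cost = 609.3 kWh × £0.103 = £62.76 ≈ £63

£63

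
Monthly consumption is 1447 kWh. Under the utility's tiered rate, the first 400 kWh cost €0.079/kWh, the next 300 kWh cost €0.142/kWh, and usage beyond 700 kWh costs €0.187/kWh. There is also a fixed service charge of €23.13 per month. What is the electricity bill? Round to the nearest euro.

First 400 kWh × €0.079 = €31.60
Next 300 kWh × €0.142 = €42.60
Remaining 747 kWh × €0.187 = €139.69
Energy charge = €213.89; + service €23.13 = €237.02 ≈ €237

€237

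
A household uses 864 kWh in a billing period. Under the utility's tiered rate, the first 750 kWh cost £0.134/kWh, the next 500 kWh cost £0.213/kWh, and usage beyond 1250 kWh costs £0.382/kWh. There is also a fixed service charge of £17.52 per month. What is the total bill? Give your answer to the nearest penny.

£142.30

First 750 kWh × £0.134 = £100.50
Next 114 kWh × £0.213 = £24.28
Remaining tier: 0 kWh (not reached)
Energy charge = £124.78; + service £17.52 = £142.30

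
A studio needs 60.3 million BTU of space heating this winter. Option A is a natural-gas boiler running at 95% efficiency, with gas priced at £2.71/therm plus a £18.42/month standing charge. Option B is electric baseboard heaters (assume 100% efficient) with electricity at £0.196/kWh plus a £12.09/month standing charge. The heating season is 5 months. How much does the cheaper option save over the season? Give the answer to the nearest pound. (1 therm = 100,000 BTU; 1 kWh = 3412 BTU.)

Heat load = 60.3 × 10⁶ BTU = 60,300,000 BTU
Gas: input = 60,300,000 / 0.95 = 63,473,684 BTU = 634.7 therm → 634.7 × £2.71 = £1,720.14; + 5 × £18.42 standing = £1,812.24
Electric: 60,300,000 BTU / 3412 = 17,670 kWh → × £0.196 = £3,463.89; + 5 × £12.09 standing = £3,524.34
Difference = |£1,812.24 − £3,524.34| = £1,712.11 ≈ £1712

£1712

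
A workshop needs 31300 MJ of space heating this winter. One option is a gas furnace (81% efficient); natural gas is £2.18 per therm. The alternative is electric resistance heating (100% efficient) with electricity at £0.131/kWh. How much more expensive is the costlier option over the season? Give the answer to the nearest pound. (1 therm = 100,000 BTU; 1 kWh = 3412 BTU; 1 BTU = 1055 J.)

£341

Heat load = 31300 MJ = 31,300,000,000 J / 1055 = 29,668,246 BTU
Gas: input = 29,668,246 / 0.81 = 36,627,465 BTU = 366.3 therm → 366.3 × £2.18 = £798.48
Electric: 29,668,246 BTU / 3412 = 8,695 kWh → × £0.131 = £1,139.08
Difference = |£798.48 − £1,139.08| = £340.60 ≈ £341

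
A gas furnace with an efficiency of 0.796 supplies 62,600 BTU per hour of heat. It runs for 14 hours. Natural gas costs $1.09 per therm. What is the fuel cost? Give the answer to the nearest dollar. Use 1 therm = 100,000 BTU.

$12

Heat delivered = 62,600 BTU/h × 14 h = 876,400 BTU
Gas input = 876,400 / 0.796 = 1,101,005 BTU
= 1,101,005 / 100,000 = 11.01 therm
Cost = 11.01 × $1.09/therm = $12.00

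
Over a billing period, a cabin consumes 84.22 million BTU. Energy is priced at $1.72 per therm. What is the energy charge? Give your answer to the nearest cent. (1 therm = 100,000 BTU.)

84.22 million BTU × (10 therm/million BTU) = 842.2 therm
Cost = 842.2 therm × $1.72/therm = $1,448.58

$1448.58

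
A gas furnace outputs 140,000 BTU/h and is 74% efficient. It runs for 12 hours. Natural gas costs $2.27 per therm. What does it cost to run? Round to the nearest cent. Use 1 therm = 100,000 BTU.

Heat delivered = 140,000 BTU/h × 12 h = 1,680,000 BTU
Gas input = 1,680,000 / 0.74 = 2,270,270 BTU
= 2,270,270 / 100,000 = 22.7 therm
Cost = 22.7 × $2.27/therm = $51.54

$51.54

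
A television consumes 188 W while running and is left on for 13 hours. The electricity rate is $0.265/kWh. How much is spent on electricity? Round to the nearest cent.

Energy = 188 W × 13 h = 2,444 Wh = 2.444 kWh
Cost = 2.444 kWh × $0.265/kWh = $0.65

$0.65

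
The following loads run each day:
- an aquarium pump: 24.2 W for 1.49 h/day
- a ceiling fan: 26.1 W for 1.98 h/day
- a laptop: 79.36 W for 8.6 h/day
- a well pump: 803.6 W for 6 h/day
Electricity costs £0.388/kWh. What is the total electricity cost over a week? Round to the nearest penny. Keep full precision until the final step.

£15.19

aquarium pump: 24.2 W × 1.49 h × 7 d = 252 Wh = 0.2524 kWh
ceiling fan: 26.1 W × 1.98 h × 7 d = 362 Wh = 0.3617 kWh
laptop: 79.36 W × 8.6 h × 7 d = 4,777 Wh = 4.777 kWh
well pump: 803.6 W × 6 h × 7 d = 33,751 Wh = 33.75 kWh
Total energy = 0.2524 + 0.3617 + 4.777 + 33.75 = 39.14 kWh
Cost = 39.14 kWh × £0.388 = £15.19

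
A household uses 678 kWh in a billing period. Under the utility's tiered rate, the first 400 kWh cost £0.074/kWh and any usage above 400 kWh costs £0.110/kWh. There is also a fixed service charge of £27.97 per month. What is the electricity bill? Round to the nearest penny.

£88.15

First 400 kWh × £0.074 = £29.60
Remaining 278 kWh × £0.110 = £30.58
Energy charge = £60.18; + service £27.97 = £88.15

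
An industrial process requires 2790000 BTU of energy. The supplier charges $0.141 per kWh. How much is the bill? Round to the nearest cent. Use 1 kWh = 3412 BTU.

$115.30

2790000 BTU × (0.00029308 kWh/BTU) = 817.7 kWh
Cost = 817.7 kWh × $0.141/kWh = $115.30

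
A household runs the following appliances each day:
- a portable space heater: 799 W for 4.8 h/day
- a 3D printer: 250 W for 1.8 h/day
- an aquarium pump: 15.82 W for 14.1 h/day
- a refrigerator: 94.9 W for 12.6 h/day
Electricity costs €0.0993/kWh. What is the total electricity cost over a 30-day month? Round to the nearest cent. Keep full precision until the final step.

portable space heater: 799 W × 4.8 h × 30 d = 115,056 Wh = 115.1 kWh
3D printer: 250 W × 1.8 h × 30 d = 13,500 Wh = 13.5 kWh
aquarium pump: 15.82 W × 14.1 h × 30 d = 6,692 Wh = 6.692 kWh
refrigerator: 94.9 W × 12.6 h × 30 d = 35,872 Wh = 35.87 kWh
Total energy = 115.1 + 13.5 + 6.692 + 35.87 = 171.1 kWh
Cost = 171.1 kWh × €0.0993 = €16.99

€16.99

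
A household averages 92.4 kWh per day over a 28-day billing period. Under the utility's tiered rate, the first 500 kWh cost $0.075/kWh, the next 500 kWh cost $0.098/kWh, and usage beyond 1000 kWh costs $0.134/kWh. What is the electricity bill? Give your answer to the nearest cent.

Usage = 92.4 kWh/day × 28 days = 2587.2 kWh
First 500 kWh × $0.075 = $37.50
Next 500 kWh × $0.098 = $49.00
Remaining 1587.2 kWh × $0.134 = $212.68
Total = $299.18

$299.18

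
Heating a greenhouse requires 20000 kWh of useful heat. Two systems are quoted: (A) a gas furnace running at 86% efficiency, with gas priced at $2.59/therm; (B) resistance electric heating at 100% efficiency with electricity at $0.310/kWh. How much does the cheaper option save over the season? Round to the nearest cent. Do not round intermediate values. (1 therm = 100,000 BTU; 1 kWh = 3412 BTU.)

Heat load = 20000 kWh × 3412 = 68,240,000 BTU
Gas: input = 68,240,000 / 0.86 = 79,348,837 BTU = 793.5 therm → 793.5 × $2.59 = $2,055.13
Electric: 68,240,000 BTU / 3412 = 20,000 kWh → × $0.310 = $6,200.00
Difference = |$2,055.13 − $6,200.00| = $4,144.87

$4144.87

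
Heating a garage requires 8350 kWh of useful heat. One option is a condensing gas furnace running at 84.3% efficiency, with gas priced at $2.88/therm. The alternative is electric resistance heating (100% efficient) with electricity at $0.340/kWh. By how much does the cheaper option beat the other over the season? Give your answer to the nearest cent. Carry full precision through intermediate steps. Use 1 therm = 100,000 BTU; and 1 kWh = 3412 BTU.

$1865.67

Heat load = 8350 kWh × 3412 = 28,490,200 BTU
Gas: input = 28,490,200 / 0.843 = 33,796,204 BTU = 338 therm → 338 × $2.88 = $973.33
Electric: 28,490,200 BTU / 3412 = 8,350 kWh → × $0.340 = $2,839.00
Difference = |$973.33 − $2,839.00| = $1,865.67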